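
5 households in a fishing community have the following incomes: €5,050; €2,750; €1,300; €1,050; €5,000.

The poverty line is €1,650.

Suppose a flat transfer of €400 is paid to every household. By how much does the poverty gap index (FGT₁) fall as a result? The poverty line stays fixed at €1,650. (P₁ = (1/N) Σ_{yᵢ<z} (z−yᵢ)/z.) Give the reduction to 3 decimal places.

0.091

Before: below the line — €1,050, €1,300; poverty gap index (FGT₁) = 0.11515.
After the €400 transfer: below the line — €1,450; poverty gap index (FGT₁) = 0.02424.
Reduction = 0.11515 − 0.02424 = 0.091.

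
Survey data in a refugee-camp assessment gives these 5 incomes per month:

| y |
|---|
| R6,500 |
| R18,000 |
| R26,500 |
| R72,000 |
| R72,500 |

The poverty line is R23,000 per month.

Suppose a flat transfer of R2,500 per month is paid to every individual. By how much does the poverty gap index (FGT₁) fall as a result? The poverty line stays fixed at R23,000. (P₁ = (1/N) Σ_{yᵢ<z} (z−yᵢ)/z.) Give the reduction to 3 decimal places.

0.043

Before: below the line — R6,500, R18,000; poverty gap index (FGT₁) = 0.18696.
After the R2,500 transfer: below the line — R9,000, R20,500; poverty gap index (FGT₁) = 0.14348.
Reduction = 0.18696 − 0.14348 = 0.043.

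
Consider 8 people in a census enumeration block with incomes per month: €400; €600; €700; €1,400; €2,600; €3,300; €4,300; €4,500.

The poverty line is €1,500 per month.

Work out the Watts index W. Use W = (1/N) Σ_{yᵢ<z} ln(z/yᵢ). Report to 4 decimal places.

0.3836

Poor units: €400, €600, €700, €1,400 (q = 4 of N = 8).
Log shortfalls: ln(1500/400) = 1.3218; ln(1500/600) = 0.9163; ln(1500/700) = 0.7621; ln(1500/1400) = 0.0690.
W = 3.069179 / 8 = 0.3836.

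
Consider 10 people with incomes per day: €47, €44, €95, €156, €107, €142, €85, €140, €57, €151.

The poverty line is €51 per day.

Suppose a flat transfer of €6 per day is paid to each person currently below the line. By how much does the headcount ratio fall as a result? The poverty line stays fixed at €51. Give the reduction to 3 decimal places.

0.100

Before: below the line — €44, €47; headcount ratio = 0.20000.
After the €6 transfer: below the line — €50; headcount ratio = 0.10000.
Reduction = 0.20000 − 0.10000 = 0.100.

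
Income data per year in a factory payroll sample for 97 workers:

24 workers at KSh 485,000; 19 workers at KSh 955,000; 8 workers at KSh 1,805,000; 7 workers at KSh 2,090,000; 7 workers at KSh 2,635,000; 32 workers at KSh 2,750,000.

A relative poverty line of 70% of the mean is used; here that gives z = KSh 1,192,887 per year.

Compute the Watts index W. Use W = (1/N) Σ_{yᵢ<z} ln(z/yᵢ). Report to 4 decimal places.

Below z: 24×KSh 485,000, 19×KSh 955,000 (q = 43 of N = 97).
Log shortfalls: ln(1192887/485000) = 0.9000 (×24); ln(1192887/955000) = 0.2224 (×19).
W = 25.825574 / 97 = 0.2662.

0.2662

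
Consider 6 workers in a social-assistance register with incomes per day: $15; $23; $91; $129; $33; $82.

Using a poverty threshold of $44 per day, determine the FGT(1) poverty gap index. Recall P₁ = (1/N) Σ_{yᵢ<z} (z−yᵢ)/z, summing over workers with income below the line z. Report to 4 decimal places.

0.2311

Poor units: $15, $23, $33 (q = 3 of N = 6).
Normalized shortfalls: (44−15)/44 = 0.6591; (44−23)/44 = 0.4773; (44−33)/44 = 0.2500.
Σ = 1.386364. Dividing by the full population N = 6 gives P₁ = 0.2311.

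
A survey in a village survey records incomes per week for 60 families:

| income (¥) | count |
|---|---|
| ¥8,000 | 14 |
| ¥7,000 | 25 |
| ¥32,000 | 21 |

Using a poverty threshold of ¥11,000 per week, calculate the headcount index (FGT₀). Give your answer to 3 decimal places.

39 of the 60 families have income below ¥11,000.
H = 39/60 = 0.650.

0.650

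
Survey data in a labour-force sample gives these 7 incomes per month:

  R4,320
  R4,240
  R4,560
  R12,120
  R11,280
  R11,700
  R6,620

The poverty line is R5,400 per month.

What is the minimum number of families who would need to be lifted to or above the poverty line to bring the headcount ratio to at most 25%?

3 of the 7 families are poor, so H = 3/7 = 0.429.
A headcount ratio of at most 25% allows at most ⌊0.25 × 7⌋ = 1 poor families.
So at least 3 − 1 = 2 must be lifted.

2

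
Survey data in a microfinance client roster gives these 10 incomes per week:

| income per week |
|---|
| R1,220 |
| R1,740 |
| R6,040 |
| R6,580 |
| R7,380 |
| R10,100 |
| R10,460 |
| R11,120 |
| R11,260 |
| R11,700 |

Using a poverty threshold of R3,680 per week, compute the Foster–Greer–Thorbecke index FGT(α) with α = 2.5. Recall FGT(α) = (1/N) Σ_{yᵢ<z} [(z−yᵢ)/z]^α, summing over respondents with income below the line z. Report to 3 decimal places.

0.057

Incomes under z: R1,220, R1,740 (q = 2 of N = 10).
Normalized shortfalls: (3680−1220)/3680 = 0.6685; (3680−1740)/3680 = 0.5272.
Raised to α = 2.5: 0.36536; 0.20178.
Sum = 0.567141; FGT(2.5) = 0.567141 / 10 = 0.057.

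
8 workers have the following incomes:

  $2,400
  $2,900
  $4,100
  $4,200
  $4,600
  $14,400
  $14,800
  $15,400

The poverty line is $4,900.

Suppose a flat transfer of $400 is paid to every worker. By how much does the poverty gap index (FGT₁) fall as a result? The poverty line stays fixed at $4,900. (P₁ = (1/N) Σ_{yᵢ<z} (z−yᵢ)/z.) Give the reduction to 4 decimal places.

0.0485

Before: below the line — $2,400, $2,900, $4,100, $4,200, $4,600; poverty gap index (FGT₁) = 0.160714.
After the $400 transfer: below the line — $2,800, $3,300, $4,500, $4,600; poverty gap index (FGT₁) = 0.112245.
Reduction = 0.160714 − 0.112245 = 0.0485.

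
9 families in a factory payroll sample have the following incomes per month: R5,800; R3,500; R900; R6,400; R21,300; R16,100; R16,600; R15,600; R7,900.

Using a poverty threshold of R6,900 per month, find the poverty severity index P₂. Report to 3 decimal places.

0.114

Below the line: R900, R3,500, R5,800, R6,400 (q = 4 of N = 9).
Shortfall ratios: (6900−900)/6900 = 0.8696; (6900−3500)/6900 = 0.4928; (6900−5800)/6900 = 0.1594; (6900−6400)/6900 = 0.0725.
Squared: 0.7561; 0.2428; 0.0254; 0.0053.
Sum = 1.029616; P₂ = 1.029616 / 9 = 0.114.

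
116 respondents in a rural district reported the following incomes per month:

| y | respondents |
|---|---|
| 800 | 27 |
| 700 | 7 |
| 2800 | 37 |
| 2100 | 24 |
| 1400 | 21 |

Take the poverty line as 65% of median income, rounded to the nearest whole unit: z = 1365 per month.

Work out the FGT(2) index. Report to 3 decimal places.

Incomes under z: 7×700, 27×800 (q = 34 of N = 116).
Normalized shortfalls: (1365−700)/1365 = 0.4872 (×7); (1365−800)/1365 = 0.4139 (×27).
Squared: 0.2373 (×7); 0.1713 (×27).
Sum = 6.287298; P₂ = 6.287298 / 116 = 0.054.

0.054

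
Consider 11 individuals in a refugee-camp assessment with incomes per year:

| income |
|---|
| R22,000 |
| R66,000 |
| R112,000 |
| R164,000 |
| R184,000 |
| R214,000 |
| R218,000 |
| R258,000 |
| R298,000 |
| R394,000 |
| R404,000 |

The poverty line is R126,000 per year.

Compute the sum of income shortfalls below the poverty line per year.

R178,000

Below the line: R22,000, R66,000, R112,000 (q = 3 of N = 11).
Individual gaps: 126000−22000 = 104000; 126000−66000 = 60000; 126000−112000 = 14000.
Aggregate gap = R178,000.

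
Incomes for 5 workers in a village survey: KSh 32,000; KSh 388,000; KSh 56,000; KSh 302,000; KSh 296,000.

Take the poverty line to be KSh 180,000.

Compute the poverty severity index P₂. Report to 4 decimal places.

0.2301

Below z: KSh 32,000, KSh 56,000 (q = 2 of N = 5).
Relative gaps: (180000−32000)/180000 = 0.8222; (180000−56000)/180000 = 0.6889.
Squared: 0.6760; 0.4746.
Sum = 1.150617; P₂ = 1.150617 / 5 = 0.2301.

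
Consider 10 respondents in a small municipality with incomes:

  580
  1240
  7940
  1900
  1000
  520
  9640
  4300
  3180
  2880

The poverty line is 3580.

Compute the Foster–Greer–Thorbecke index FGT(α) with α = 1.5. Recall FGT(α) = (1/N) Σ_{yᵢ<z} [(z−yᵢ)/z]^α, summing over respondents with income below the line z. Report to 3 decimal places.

Poor units: 520, 580, 1000, 1240, 1900, 2880, 3180 (q = 7 of N = 10).
Shortfall ratios: (3580−520)/3580 = 0.8547; (3580−580)/3580 = 0.8380; (3580−1000)/3580 = 0.7207; (3580−1240)/3580 = 0.6536; (3580−1900)/3580 = 0.4693; (3580−2880)/3580 = 0.1955; (3580−3180)/3580 = 0.1117.
Raised to α = 1.5: 0.79024; 0.76711; 0.61179; 0.52844; 0.32147; 0.08646; 0.03735.
Sum = 3.142863; FGT(1.5) = 3.142863 / 10 = 0.314.

0.314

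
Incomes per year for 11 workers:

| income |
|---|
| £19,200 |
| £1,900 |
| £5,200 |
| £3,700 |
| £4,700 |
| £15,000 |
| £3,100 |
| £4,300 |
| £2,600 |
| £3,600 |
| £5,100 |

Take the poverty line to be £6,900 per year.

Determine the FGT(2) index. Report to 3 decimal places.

Below the line: £1,900, £2,600, £3,100, £3,600, £3,700, £4,300, £4,700, £5,100, £5,200 (q = 9 of N = 11).
Shortfall ratios: (6900−1900)/6900 = 0.7246; (6900−2600)/6900 = 0.6232; (6900−3100)/6900 = 0.5507; (6900−3600)/6900 = 0.4783; (6900−3700)/6900 = 0.4638; (6900−4300)/6900 = 0.3768; (6900−4700)/6900 = 0.3188; (6900−5100)/6900 = 0.2609; (6900−5200)/6900 = 0.2464.
Squared: 0.5251; 0.3884; 0.3033; 0.2287; 0.2151; 0.1420; 0.1017; 0.0681; 0.0607.
Sum = 2.032976; P₂ = 2.032976 / 11 = 0.185.

0.185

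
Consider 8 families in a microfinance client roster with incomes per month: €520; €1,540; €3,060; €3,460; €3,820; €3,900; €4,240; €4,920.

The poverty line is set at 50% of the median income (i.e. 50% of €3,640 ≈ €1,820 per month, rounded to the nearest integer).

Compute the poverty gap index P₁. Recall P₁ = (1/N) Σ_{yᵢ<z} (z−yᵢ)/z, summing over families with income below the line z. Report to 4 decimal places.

Incomes under z: €520, €1,540 (q = 2 of N = 8).
Relative gaps: (1820−520)/1820 = 0.7143; (1820−1540)/1820 = 0.1538.
Σ = 0.868132. Dividing by the full population N = 8 gives P₁ = 0.1085.

0.1085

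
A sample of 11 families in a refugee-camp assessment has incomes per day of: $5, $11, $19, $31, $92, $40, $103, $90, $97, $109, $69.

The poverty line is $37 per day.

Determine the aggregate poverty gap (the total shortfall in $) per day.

Incomes under z: $5, $11, $19, $31 (q = 4 of N = 11).
Individual gaps: 37−5 = 32; 37−11 = 26; 37−19 = 18; 37−31 = 6.
Aggregate gap = $82.

$82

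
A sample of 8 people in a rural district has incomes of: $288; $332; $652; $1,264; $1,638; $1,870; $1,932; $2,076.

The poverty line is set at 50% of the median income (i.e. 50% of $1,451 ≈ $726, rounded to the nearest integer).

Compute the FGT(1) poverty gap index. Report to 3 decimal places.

0.156

Below z: $288, $332, $652 (q = 3 of N = 8).
Shortfall ratios: (726−288)/726 = 0.6033; (726−332)/726 = 0.5427; (726−652)/726 = 0.1019.
Σ = 1.247934. Dividing by the full population N = 8 gives P₁ = 0.156.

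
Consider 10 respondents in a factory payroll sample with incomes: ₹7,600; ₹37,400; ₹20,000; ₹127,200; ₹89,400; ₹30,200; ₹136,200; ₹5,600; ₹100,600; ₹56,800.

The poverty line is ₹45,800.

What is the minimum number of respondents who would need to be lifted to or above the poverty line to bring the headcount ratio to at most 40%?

1

5 of the 10 respondents are poor, so H = 5/10 = 0.500.
A headcount ratio of at most 40% allows at most ⌊0.40 × 10⌋ = 4 poor respondents.
So at least 5 − 4 = 1 must be lifted.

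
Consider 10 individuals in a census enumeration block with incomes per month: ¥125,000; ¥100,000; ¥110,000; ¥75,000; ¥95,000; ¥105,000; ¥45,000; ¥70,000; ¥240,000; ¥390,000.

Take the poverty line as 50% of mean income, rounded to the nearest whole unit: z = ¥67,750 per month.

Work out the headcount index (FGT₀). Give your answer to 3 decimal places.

0.100

1 of the 10 individuals have income below ¥67,750.
H = 1/10 = 0.100.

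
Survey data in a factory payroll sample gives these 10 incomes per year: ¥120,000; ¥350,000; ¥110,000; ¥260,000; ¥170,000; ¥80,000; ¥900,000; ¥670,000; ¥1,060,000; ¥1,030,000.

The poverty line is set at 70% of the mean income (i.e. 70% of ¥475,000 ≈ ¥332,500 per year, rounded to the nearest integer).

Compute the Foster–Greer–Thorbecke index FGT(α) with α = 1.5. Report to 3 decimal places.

0.216

Incomes under z: ¥80,000, ¥110,000, ¥120,000, ¥170,000, ¥260,000 (q = 5 of N = 10).
Relative gaps: (332500−80000)/332500 = 0.7594; (332500−110000)/332500 = 0.6692; (332500−120000)/332500 = 0.6391; (332500−170000)/332500 = 0.4887; (332500−260000)/332500 = 0.2180.
Raised to α = 1.5: 0.66177; 0.54740; 0.51092; 0.34166; 0.10182.
Sum = 2.163563; FGT(1.5) = 2.163563 / 10 = 0.216.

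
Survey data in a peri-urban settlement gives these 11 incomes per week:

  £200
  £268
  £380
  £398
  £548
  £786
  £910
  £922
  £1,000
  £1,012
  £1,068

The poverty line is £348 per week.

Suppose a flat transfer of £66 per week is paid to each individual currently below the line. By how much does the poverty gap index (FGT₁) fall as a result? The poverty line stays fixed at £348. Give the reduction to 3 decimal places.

Before: below the line — £200, £268; poverty gap index (FGT₁) = 0.05956.
After the £66 transfer: below the line — £266, £334; poverty gap index (FGT₁) = 0.02508.
Reduction = 0.05956 − 0.02508 = 0.034.

0.034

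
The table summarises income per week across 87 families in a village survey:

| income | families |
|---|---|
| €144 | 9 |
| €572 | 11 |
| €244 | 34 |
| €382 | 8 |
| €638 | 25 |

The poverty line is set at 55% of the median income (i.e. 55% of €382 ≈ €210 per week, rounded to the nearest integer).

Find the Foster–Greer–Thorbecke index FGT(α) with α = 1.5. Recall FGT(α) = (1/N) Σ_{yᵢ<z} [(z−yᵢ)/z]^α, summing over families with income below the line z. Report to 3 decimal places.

Below the line: 9×€144 (q = 9 of N = 87).
Relative gaps: (210−144)/210 = 0.3143 (×9).
Raised to α = 1.5: 0.17619 (×9).
Sum = 1.585731; FGT(1.5) = 1.585731 / 87 = 0.018.

0.018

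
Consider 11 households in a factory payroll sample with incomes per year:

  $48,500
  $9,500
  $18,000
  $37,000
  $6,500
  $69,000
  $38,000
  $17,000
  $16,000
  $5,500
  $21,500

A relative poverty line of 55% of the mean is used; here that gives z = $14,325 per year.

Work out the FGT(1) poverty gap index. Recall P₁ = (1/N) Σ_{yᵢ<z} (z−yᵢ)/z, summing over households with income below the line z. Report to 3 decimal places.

0.136

Poor units: $5,500, $6,500, $9,500 (q = 3 of N = 11).
Shortfall ratios: (14325−5500)/14325 = 0.6161; (14325−6500)/14325 = 0.5462; (14325−9500)/14325 = 0.3368.
Σ = 1.499127. Dividing by the full population N = 11 gives P₁ = 0.136.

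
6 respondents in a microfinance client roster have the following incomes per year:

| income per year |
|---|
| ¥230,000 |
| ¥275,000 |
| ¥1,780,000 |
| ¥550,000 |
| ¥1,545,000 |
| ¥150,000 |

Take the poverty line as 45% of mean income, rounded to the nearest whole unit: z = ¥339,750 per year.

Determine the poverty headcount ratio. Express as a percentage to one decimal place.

50.0%

3 of the 6 respondents have income below ¥339,750.
H = 3/6 = 50.0%.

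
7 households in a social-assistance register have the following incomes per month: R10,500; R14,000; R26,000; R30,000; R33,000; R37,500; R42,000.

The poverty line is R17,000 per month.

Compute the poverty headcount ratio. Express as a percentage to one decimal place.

28.6%

2 of the 7 households have income below R17,000.
H = 2/7 = 28.6%.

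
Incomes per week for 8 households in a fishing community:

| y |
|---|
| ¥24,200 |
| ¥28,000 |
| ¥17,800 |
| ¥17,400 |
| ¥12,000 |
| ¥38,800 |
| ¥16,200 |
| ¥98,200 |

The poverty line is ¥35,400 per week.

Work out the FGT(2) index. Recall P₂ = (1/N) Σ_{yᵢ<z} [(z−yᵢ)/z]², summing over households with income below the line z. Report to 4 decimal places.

0.1726

Poor units: ¥12,000, ¥16,200, ¥17,400, ¥17,800, ¥24,200, ¥28,000 (q = 6 of N = 8).
Relative gaps: (35400−12000)/35400 = 0.6610; (35400−16200)/35400 = 0.5424; (35400−17400)/35400 = 0.5085; (35400−17800)/35400 = 0.4972; (35400−24200)/35400 = 0.3164; (35400−28000)/35400 = 0.2090.
Squared: 0.4369; 0.2942; 0.2585; 0.2472; 0.1001; 0.0437.
Sum = 1.380638; P₂ = 1.380638 / 8 = 0.1726.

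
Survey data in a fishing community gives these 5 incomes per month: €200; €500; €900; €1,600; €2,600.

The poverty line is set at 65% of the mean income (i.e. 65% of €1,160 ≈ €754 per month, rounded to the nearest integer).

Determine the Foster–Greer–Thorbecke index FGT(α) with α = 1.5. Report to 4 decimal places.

0.1651

Below z: €200, €500 (q = 2 of N = 5).
Relative gaps: (754−200)/754 = 0.7347; (754−500)/754 = 0.3369.
Raised to α = 1.5: 0.62981; 0.19552.
Sum = 0.825328; FGT(1.5) = 0.825328 / 5 = 0.1651.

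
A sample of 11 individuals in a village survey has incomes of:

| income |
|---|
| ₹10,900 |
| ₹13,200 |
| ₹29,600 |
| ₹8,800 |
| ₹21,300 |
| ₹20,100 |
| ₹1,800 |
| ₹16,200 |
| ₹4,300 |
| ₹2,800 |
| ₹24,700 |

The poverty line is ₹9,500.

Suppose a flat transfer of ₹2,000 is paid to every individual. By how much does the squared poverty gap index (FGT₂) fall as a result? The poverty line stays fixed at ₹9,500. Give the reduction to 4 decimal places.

0.0674

Before: below the line — ₹1,800, ₹2,800, ₹4,300, ₹8,800; squared poverty gap index (FGT₂) = 0.132672.
After the ₹2,000 transfer: below the line — ₹3,800, ₹4,800, ₹6,300; squared poverty gap index (FGT₂) = 0.065293.
Reduction = 0.132672 − 0.065293 = 0.0674.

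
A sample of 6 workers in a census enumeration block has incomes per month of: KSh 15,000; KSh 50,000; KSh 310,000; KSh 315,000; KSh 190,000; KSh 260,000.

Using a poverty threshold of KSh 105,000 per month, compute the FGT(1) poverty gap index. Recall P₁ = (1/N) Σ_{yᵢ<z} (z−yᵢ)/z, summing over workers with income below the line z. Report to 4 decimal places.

Below the line: KSh 15,000, KSh 50,000 (q = 2 of N = 6).
Shortfall ratios: (105000−15000)/105000 = 0.8571; (105000−50000)/105000 = 0.5238.
Sum of shortfalls = 1.380952; P₁ averages over all N: 1.380952 / 6 = 0.2302.

0.2302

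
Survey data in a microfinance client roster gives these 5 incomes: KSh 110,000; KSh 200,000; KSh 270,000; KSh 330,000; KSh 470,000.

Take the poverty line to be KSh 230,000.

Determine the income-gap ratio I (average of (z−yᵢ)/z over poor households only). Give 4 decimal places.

Below z: KSh 110,000, KSh 200,000 (q = 2 of N = 5).
Shortfall ratios (z−y)/z: 0.5217, 0.1304; sum = 0.652174.
I averages over the q = 2 poor units only: 0.652174 / 2 = 0.3261.

0.3261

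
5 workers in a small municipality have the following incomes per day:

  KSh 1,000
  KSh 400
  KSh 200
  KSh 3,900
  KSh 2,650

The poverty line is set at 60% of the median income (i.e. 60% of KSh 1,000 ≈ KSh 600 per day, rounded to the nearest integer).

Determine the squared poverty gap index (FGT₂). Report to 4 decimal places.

Incomes under z: KSh 200, KSh 400 (q = 2 of N = 5).
Shortfall ratios: (600−200)/600 = 0.6667; (600−400)/600 = 0.3333.
Squared: 0.4444; 0.1111.
Sum = 0.555556; P₂ = 0.555556 / 5 = 0.1111.

0.1111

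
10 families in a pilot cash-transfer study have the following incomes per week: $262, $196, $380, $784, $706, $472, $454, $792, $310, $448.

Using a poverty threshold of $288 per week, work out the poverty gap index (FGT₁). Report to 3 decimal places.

0.041

Poor units: $196, $262 (q = 2 of N = 10).
Gap ratios (z−y)/z: (288−196)/288 = 0.3194; (288−262)/288 = 0.0903.
Sum of shortfalls = 0.409722; P₁ averages over all N: 0.409722 / 10 = 0.041.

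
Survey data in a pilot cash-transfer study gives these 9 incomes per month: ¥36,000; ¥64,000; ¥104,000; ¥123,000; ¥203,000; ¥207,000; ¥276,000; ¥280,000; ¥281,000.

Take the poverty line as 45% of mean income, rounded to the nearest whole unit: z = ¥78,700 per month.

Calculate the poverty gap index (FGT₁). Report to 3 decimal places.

Below z: ¥36,000, ¥64,000 (q = 2 of N = 9).
Gap ratios (z−y)/z: (78700−36000)/78700 = 0.5426; (78700−64000)/78700 = 0.1868.
Sum of shortfalls = 0.729352; P₁ averages over all N: 0.729352 / 9 = 0.081.

0.081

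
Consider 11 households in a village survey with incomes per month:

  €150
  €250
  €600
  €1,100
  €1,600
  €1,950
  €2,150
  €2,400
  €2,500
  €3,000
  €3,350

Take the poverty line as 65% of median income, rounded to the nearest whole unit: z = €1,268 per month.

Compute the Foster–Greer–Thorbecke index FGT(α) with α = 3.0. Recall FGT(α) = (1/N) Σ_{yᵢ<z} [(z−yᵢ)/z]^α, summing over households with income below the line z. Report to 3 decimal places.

Incomes under z: €150, €250, €600, €1,100 (q = 4 of N = 11).
Gap ratios (z−y)/z: (1268−150)/1268 = 0.8817; (1268−250)/1268 = 0.8028; (1268−600)/1268 = 0.5268; (1268−1100)/1268 = 0.1325.
Raised to α = 3.0: 0.68544; 0.51747; 0.14621; 0.00233.
Sum = 1.351442; FGT(3.0) = 1.351442 / 11 = 0.123.

0.123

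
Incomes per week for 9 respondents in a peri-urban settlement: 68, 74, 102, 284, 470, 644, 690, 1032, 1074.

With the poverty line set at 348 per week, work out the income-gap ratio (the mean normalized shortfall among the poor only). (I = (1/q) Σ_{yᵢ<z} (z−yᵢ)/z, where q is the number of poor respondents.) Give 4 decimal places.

Incomes under z: 68, 74, 102, 284 (q = 4 of N = 9).
Relative gaps: 0.8046, 0.7874, 0.7069, 0.1839; sum = 2.482759.
I averages over the q = 4 poor units only: 2.482759 / 4 = 0.6207.

0.6207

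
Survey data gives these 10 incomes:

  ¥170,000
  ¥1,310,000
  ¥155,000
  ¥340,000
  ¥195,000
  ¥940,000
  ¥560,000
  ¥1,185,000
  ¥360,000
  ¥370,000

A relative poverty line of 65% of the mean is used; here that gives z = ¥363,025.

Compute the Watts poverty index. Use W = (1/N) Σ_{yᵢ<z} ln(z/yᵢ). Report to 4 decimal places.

0.2305

Incomes under z: ¥155,000, ¥170,000, ¥195,000, ¥340,000, ¥360,000 (q = 5 of N = 10).
Log gaps: ln(363025/155000) = 0.8510; ln(363025/170000) = 0.7587; ln(363025/195000) = 0.6215; ln(363025/340000) = 0.0655; ln(363025/360000) = 0.0084.
W = 2.305086 / 10 = 0.2305.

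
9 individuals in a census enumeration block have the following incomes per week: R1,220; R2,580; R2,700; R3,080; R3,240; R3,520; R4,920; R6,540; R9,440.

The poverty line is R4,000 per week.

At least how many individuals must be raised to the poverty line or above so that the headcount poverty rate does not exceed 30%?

4

Currently q = 6 of N = 9 are below the line (H = 0.667).
A headcount ratio of at most 30% allows at most ⌊0.30 × 9⌋ = 2 poor individuals.
So at least 6 − 2 = 4 must be lifted.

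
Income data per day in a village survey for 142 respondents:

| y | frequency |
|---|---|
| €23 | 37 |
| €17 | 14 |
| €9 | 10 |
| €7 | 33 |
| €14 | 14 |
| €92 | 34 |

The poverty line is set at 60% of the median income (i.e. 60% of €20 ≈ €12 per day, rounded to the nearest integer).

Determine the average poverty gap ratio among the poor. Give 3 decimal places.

0.378

Poor units: 33×€7, 10×€9 (q = 43 of N = 142).
Relative gaps: 0.4167 (×33), 0.2500 (×10); sum = 16.250000.
The income-gap ratio divides by q (the poor only): 16.250000 / 43 = 0.378.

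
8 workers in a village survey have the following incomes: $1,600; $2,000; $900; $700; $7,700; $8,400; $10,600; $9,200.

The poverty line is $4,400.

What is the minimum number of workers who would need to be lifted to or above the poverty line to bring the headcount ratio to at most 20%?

4 of the 8 workers are poor, so H = 4/8 = 0.500.
A headcount ratio of at most 20% allows at most ⌊0.20 × 8⌋ = 1 poor workers.
So at least 4 − 1 = 3 must be lifted.

3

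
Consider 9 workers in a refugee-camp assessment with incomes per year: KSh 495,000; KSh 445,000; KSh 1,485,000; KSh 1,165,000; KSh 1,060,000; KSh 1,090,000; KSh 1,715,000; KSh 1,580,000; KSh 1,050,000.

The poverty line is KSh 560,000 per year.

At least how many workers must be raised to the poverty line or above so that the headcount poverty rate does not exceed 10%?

Currently q = 2 of N = 9 are below the line (H = 0.222).
A headcount ratio of at most 10% allows at most ⌊0.10 × 9⌋ = 0 poor workers.
So at least 2 − 0 = 2 must be lifted.

2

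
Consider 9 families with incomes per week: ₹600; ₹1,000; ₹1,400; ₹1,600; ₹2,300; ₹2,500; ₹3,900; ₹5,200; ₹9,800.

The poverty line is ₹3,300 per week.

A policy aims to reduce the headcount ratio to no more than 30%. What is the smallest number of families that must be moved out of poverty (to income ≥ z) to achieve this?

6 of the 9 families are poor, so H = 6/9 = 0.667.
A headcount ratio of at most 30% allows at most ⌊0.30 × 9⌋ = 2 poor families.
So at least 6 − 2 = 4 must be lifted.

4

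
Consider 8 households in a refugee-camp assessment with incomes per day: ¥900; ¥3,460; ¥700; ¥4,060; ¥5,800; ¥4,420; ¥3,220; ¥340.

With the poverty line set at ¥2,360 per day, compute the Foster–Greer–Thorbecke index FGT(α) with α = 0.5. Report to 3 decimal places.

0.319

Below the line: ¥340, ¥700, ¥900 (q = 3 of N = 8).
Relative gaps: (2360−340)/2360 = 0.8559; (2360−700)/2360 = 0.7034; (2360−900)/2360 = 0.6186.
Raised to α = 0.5: 0.92517; 0.83868; 0.78654.
Sum = 2.550389; FGT(0.5) = 2.550389 / 8 = 0.319.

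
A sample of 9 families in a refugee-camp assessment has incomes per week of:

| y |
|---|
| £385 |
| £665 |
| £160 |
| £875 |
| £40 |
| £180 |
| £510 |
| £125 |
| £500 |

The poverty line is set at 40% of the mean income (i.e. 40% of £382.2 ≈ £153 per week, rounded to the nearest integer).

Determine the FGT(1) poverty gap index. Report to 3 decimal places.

0.102

Poor units: £40, £125 (q = 2 of N = 9).
Normalized shortfalls: (153−40)/153 = 0.7386; (153−125)/153 = 0.1830.
Sum of shortfalls = 0.921569; P₁ averages over all N: 0.921569 / 9 = 0.102.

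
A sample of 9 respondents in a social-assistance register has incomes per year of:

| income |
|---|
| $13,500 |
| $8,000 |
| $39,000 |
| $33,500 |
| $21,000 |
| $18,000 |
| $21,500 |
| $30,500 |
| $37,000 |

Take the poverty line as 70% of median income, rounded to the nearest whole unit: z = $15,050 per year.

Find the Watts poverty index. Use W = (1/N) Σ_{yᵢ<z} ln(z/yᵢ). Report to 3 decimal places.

0.082

Below z: $8,000, $13,500 (q = 2 of N = 9).
ln(z/y) terms: ln(15050/8000) = 0.6319; ln(15050/13500) = 0.1087.
W = 0.740625 / 9 = 0.082.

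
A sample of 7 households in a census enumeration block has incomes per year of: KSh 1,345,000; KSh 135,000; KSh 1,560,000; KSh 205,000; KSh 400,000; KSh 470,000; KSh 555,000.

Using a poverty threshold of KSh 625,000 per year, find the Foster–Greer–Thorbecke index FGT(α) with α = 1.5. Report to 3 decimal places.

0.232

Below the line: KSh 135,000, KSh 205,000, KSh 400,000, KSh 470,000, KSh 555,000 (q = 5 of N = 7).
Normalized shortfalls: (625000−135000)/625000 = 0.7840; (625000−205000)/625000 = 0.6720; (625000−400000)/625000 = 0.3600; (625000−470000)/625000 = 0.2480; (625000−555000)/625000 = 0.1120.
Raised to α = 1.5: 0.69418; 0.55088; 0.21600; 0.12350; 0.03748.
Sum = 1.622045; FGT(1.5) = 1.622045 / 7 = 0.232.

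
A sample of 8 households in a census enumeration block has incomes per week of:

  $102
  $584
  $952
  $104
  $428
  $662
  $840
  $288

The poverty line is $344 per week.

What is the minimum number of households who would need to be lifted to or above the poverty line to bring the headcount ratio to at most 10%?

3 of the 8 households are poor, so H = 3/8 = 0.375.
A headcount ratio of at most 10% allows at most ⌊0.10 × 8⌋ = 0 poor households.
So at least 3 − 0 = 3 must be lifted.

3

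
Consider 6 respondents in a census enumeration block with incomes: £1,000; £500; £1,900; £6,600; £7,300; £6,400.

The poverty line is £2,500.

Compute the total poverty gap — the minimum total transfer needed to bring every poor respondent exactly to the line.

Below z: £500, £1,000, £1,900 (q = 3 of N = 6).
Individual gaps: 2500−500 = 2000; 2500−1000 = 1500; 2500−1900 = 600.
Aggregate gap = £4,100.

£4,100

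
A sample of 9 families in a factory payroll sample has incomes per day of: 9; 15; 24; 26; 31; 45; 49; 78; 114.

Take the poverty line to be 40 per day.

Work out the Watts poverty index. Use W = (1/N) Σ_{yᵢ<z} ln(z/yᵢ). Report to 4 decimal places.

Poor units: 9, 15, 24, 26, 31 (q = 5 of N = 9).
Log shortfalls: ln(40/9) = 1.4917; ln(40/15) = 0.9808; ln(40/24) = 0.5108; ln(40/26) = 0.4308; ln(40/31) = 0.2549.
W = 3.668985 / 9 = 0.4077.

0.4077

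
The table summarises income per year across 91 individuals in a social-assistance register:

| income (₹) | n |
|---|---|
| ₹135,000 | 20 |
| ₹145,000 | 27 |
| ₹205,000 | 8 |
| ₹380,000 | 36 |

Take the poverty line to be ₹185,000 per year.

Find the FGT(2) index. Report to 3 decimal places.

0.030

Incomes under z: 20×₹135,000, 27×₹145,000 (q = 47 of N = 91).
Normalized shortfalls: (185000−135000)/185000 = 0.2703 (×20); (185000−145000)/185000 = 0.2162 (×27).
Squared: 0.0730 (×20); 0.0467 (×27).
Sum = 2.723156; P₂ = 2.723156 / 91 = 0.030.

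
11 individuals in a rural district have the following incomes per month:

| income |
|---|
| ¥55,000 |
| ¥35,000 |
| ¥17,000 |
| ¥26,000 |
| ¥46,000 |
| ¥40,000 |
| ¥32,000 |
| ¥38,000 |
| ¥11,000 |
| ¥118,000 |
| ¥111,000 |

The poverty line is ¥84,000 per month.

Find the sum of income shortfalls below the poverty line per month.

¥456,000

Incomes under z: ¥11,000, ¥17,000, ¥26,000, ¥32,000, ¥35,000, ¥38,000, ¥40,000, ¥46,000, ¥55,000 (q = 9 of N = 11).
Individual gaps: 84000−11000 = 73000; 84000−17000 = 67000; 84000−26000 = 58000; 84000−32000 = 52000; 84000−35000 = 49000; 84000−38000 = 46000; 84000−40000 = 44000; 84000−46000 = 38000; 84000−55000 = 29000.
Aggregate gap = ¥456,000.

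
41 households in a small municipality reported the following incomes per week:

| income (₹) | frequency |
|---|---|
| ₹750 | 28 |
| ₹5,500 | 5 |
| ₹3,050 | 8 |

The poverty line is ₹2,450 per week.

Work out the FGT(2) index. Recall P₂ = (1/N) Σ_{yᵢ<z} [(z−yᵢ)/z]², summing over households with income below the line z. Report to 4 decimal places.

0.3288

Below the line: 28×₹750 (q = 28 of N = 41).
Normalized shortfalls: (2450−750)/2450 = 0.6939 (×28).
Squared: 0.4815 (×28).
Sum = 13.481050; P₂ = 13.481050 / 41 = 0.3288.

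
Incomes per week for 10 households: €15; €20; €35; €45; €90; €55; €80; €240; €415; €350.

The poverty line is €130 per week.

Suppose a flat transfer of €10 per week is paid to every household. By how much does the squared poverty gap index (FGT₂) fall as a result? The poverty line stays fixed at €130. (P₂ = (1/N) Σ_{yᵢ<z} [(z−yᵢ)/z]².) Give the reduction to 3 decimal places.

Before: below the line — €15, €20, €35, €45, €55, €80, €90; squared poverty gap index (FGT₂) = 0.30355.
After the €10 transfer: below the line — €25, €30, €45, €55, €65, €90, €100; squared poverty gap index (FGT₂) = 0.24024.
Reduction = 0.30355 − 0.24024 = 0.063.

0.063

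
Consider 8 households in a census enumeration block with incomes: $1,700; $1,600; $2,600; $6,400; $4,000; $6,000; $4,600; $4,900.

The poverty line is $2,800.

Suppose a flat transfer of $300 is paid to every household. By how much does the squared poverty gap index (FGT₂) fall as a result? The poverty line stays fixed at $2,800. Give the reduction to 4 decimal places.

Before: below the line — $1,600, $1,700, $2,600; squared poverty gap index (FGT₂) = 0.042889.
After the $300 transfer: below the line — $1,900, $2,000; squared poverty gap index (FGT₂) = 0.023119.
Reduction = 0.042889 − 0.023119 = 0.0198.

0.0198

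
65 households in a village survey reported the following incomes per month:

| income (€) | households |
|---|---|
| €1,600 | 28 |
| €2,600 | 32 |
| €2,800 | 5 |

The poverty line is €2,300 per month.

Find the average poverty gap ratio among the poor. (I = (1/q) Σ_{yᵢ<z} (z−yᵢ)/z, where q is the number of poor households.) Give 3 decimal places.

0.304

Incomes under z: 28×€1,600 (q = 28 of N = 65).
Relative gaps: 0.3043 (×28); sum = 8.521739.
The income-gap ratio divides by q (the poor only): 8.521739 / 28 = 0.304.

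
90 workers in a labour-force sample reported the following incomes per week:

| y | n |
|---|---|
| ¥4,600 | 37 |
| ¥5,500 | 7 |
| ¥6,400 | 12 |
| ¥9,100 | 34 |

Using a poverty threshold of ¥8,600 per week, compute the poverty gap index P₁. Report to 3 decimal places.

0.253

Poor units: 37×¥4,600, 7×¥5,500, 12×¥6,400 (q = 56 of N = 90).
Normalized shortfalls: (8600−4600)/8600 = 0.4651 (×37); (8600−5500)/8600 = 0.3605 (×7); (8600−6400)/8600 = 0.2558 (×12).
Sum of shortfalls = 22.802326; P₁ averages over all N: 22.802326 / 90 = 0.253.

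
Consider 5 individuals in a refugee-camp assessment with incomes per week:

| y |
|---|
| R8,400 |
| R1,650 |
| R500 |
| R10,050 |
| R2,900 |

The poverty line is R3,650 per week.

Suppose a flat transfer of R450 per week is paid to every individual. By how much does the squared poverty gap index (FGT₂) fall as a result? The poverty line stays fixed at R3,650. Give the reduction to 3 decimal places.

0.071

Before: below the line — R500, R1,650, R2,900; squared poverty gap index (FGT₂) = 0.21745.
After the R450 transfer: below the line — R950, R2,100, R3,350; squared poverty gap index (FGT₂) = 0.14686.
Reduction = 0.21745 − 0.14686 = 0.071.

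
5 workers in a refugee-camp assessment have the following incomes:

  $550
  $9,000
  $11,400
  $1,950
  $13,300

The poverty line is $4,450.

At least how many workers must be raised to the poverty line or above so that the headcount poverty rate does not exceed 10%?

2 of the 5 workers are poor, so H = 2/5 = 0.400.
A headcount ratio of at most 10% allows at most ⌊0.10 × 5⌋ = 0 poor workers.
So at least 2 − 0 = 2 must be lifted.

2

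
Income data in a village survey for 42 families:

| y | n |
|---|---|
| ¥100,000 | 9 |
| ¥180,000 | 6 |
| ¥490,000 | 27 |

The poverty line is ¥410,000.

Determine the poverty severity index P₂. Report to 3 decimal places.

0.167

Incomes under z: 9×¥100,000, 6×¥180,000 (q = 15 of N = 42).
Shortfall ratios: (410000−100000)/410000 = 0.7561 (×9); (410000−180000)/410000 = 0.5610 (×6).
Squared: 0.5717 (×9); 0.3147 (×6).
Sum = 7.033314; P₂ = 7.033314 / 42 = 0.167.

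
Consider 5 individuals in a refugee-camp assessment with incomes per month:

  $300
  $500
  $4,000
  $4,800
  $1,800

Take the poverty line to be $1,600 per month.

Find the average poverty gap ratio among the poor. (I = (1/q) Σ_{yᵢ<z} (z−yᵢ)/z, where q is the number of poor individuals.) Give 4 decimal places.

Incomes under z: $300, $500 (q = 2 of N = 5).
Relative gaps: 0.8125, 0.6875; sum = 1.500000.
I averages over the q = 2 poor units only: 1.500000 / 2 = 0.7500.

0.7500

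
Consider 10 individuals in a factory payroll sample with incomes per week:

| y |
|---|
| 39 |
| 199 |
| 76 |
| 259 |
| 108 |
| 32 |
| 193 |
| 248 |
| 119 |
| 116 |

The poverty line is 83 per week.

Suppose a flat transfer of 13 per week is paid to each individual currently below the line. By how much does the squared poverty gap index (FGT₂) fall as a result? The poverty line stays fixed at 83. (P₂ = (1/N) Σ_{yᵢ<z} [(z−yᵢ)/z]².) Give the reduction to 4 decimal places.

0.0317

Before: below the line — 32, 39, 76; squared poverty gap index (FGT₂) = 0.066570.
After the 13 transfer: below the line — 45, 52; squared poverty gap index (FGT₂) = 0.034911.
Reduction = 0.066570 − 0.034911 = 0.0317.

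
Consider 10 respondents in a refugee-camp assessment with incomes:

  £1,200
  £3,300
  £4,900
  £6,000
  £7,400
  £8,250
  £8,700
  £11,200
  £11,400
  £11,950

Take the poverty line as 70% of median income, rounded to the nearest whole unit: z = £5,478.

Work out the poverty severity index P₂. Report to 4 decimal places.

0.0779

Incomes under z: £1,200, £3,300, £4,900 (q = 3 of N = 10).
Shortfall ratios: (5478−1200)/5478 = 0.7809; (5478−3300)/5478 = 0.3976; (5478−4900)/5478 = 0.1055.
Squared: 0.6099; 0.1581; 0.0111.
Sum = 0.779081; P₂ = 0.779081 / 10 = 0.0779.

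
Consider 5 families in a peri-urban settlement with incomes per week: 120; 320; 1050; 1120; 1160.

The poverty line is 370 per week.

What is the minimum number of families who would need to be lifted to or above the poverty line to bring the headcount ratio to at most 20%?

Currently q = 2 of N = 5 are below the line (H = 0.400).
A headcount ratio of at most 20% allows at most ⌊0.20 × 5⌋ = 1 poor families.
So at least 2 − 1 = 1 must be lifted.

1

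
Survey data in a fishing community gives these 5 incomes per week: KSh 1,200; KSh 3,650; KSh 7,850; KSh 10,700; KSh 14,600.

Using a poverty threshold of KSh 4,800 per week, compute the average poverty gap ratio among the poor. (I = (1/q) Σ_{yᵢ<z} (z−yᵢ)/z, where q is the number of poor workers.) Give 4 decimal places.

0.4948

Below the line: KSh 1,200, KSh 3,650 (q = 2 of N = 5).
Shortfall ratios (z−y)/z: 0.7500, 0.2396; sum = 0.989583.
The income-gap ratio divides by q (the poor only): 0.989583 / 2 = 0.4948.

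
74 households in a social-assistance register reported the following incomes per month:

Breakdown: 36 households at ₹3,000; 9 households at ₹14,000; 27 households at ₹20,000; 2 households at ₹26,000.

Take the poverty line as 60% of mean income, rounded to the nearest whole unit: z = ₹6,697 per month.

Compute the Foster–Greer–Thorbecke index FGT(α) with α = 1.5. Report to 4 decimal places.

Below the line: 36×₹3,000 (q = 36 of N = 74).
Relative gaps: (6697−3000)/6697 = 0.5520 (×36).
Raised to α = 1.5: 0.41016 (×36).
Sum = 14.765774; FGT(1.5) = 14.765774 / 74 = 0.1995.

0.1995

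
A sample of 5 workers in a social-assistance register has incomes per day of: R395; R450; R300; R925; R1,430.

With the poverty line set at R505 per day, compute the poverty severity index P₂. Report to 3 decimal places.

0.045

Below the line: R300, R395, R450 (q = 3 of N = 5).
Shortfall ratios: (505−300)/505 = 0.4059; (505−395)/505 = 0.2178; (505−450)/505 = 0.1089.
Squared: 0.1648; 0.0474; 0.0119.
Sum = 0.224096; P₂ = 0.224096 / 5 = 0.045.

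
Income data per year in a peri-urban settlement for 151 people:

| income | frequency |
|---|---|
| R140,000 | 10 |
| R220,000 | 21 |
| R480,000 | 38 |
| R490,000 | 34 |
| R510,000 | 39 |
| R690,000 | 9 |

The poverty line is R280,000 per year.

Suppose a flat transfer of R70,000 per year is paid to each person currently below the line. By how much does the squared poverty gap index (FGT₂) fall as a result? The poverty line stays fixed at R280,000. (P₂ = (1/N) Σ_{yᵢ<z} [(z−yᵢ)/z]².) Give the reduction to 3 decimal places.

Before: below the line — 10×R140,000, 21×R220,000; squared poverty gap index (FGT₂) = 0.02294.
After the R70,000 transfer: below the line — 10×R210,000; squared poverty gap index (FGT₂) = 0.00414.
Reduction = 0.02294 − 0.00414 = 0.019.

0.019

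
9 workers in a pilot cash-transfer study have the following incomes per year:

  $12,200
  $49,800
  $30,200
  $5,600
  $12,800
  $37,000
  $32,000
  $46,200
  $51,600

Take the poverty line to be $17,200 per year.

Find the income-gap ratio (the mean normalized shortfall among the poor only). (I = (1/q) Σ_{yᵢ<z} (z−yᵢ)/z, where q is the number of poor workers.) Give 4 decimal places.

0.4070

Poor units: $5,600, $12,200, $12,800 (q = 3 of N = 9).
Shortfall ratios (z−y)/z: 0.6744, 0.2907, 0.2558; sum = 1.220930.
I averages over the q = 3 poor units only: 1.220930 / 3 = 0.4070.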